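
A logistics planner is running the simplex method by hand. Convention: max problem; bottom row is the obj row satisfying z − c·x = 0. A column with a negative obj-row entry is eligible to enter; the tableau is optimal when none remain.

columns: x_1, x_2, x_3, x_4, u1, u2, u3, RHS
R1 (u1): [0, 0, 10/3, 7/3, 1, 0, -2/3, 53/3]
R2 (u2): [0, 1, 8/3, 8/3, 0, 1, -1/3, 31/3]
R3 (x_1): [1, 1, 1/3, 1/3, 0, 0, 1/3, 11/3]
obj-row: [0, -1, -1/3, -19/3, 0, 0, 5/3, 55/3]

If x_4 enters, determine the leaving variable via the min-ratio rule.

u2

Column x_4 entries and ratios — u1: (53/3)/(7/3) = 53/7; u2: (31/3)/(8/3) = 31/8; x_1: (11/3)/(1/3) = 11.
Smallest ratio is 31/8 in the row of u2, so u2 leaves.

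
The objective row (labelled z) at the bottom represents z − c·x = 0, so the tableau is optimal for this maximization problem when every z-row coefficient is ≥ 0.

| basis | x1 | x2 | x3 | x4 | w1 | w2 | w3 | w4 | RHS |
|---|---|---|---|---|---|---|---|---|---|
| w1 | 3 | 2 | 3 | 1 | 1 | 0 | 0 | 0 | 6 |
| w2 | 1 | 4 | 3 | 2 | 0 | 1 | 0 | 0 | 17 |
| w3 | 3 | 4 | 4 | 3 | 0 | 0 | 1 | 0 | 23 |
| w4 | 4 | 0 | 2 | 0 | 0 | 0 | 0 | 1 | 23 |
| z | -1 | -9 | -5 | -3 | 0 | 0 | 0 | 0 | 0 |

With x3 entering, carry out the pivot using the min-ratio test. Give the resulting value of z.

10

Ratio test on column x3 — row 1: 6/3 = 2; row 2: 17/3 = 17/3; row 3: 23/4 = 23/4; row 4: 23/2 = 23/2. Minimum is 2 at row 1 (w1 leaves); pivot element 3.
Pivot on row 1; the z-row RHS becomes 0 − (-5)·2 = 10.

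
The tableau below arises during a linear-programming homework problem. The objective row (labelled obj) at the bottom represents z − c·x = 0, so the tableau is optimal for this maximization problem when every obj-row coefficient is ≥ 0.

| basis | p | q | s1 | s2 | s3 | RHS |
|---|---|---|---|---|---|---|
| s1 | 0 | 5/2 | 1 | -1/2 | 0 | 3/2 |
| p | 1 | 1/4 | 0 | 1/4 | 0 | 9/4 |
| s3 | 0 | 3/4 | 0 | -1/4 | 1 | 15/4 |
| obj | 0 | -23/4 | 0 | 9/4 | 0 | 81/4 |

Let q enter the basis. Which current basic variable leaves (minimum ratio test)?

Column q entries and ratios — s1: (3/2)/(5/2) = 3/5; p: (9/4)/(1/4) = 9; s3: (15/4)/(3/4) = 5.
Smallest ratio is 3/5 in the row of s1, so s1 leaves.

s1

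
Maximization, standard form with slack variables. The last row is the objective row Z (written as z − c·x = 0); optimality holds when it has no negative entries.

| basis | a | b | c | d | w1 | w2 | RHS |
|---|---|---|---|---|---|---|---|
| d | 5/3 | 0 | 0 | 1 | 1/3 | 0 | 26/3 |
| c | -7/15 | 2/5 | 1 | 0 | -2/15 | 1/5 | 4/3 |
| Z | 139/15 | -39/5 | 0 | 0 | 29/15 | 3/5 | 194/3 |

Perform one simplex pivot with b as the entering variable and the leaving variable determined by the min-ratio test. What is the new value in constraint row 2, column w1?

-1/3

Ratio test on column b — row 1: entry 0 ≤ 0; row 2: (4/3)/(2/5) = 10/3. Minimum is 10/3 at row 2 (c leaves); pivot element 2/5.
Divide row 2 by 2/5; eliminate column b from the other rows.
In the new row 2, the w1 entry is the old entry divided by the pivot: (-2/15)/(2/5) = -1/3.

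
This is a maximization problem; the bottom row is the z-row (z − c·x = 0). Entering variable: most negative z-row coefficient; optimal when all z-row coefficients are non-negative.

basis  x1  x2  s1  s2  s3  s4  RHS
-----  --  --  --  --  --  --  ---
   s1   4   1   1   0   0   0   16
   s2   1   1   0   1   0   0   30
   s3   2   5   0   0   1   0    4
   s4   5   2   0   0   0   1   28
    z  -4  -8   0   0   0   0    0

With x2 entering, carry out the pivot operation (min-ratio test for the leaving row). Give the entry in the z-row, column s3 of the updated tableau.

Ratio test on column x2 — row 1: 16/1 = 16; row 2: 30/1 = 30; row 3: 4/5 = 4/5; row 4: 28/2 = 14. Minimum is 4/5 at row 3 (s3 leaves); pivot element 5.
Divide row 3 by 5; eliminate column x2 from the other rows.
z-row update in column s3: 0 − (-8)·(1/5) = 8/5.

8/5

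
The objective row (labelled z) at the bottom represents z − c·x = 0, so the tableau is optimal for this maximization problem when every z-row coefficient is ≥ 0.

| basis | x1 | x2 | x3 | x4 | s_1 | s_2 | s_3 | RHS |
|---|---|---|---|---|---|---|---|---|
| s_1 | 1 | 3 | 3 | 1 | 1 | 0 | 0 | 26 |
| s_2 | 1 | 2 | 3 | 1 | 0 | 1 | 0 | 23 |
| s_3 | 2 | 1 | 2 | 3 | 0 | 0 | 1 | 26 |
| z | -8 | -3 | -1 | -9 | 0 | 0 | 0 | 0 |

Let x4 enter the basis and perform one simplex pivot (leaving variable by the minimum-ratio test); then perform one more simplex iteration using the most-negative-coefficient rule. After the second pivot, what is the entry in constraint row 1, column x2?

Ratio test on column x4 — row 1: 26/1 = 26; row 2: 23/1 = 23; row 3: 26/3 = 26/3. Minimum is 26/3 at row 3 (s_3 leaves); pivot element 3.
Divide row 3 by 3; eliminate column x4 from the other rows.
Second iteration: most negative z-row entry is -2 in column x1, so x1 enters.
Ratio test on column x1 — row 1: (52/3)/(1/3) = 52; row 2: (43/3)/(1/3) = 43; row 3: (26/3)/(2/3) = 13. Minimum is 13 at row 3 (x4 leaves); pivot element 2/3.
Divide row 3 by 2/3; eliminate column x1 from the other rows.
After both pivots, the entry at constraint row 1, column x2 is 5/2.

5/2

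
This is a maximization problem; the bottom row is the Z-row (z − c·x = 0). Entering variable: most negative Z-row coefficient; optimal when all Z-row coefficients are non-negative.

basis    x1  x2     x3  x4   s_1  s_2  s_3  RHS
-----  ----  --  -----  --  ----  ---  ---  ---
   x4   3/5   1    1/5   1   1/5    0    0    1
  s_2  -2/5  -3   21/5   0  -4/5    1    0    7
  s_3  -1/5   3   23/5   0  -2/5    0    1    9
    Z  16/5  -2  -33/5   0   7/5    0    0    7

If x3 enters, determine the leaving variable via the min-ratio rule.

s_2

Column x3 entries and ratios — x4: 1/(1/5) = 5; s_2: 7/(21/5) = 5/3; s_3: 9/(23/5) = 45/23.
Smallest ratio is 5/3 in the row of s_2, so s_2 leaves.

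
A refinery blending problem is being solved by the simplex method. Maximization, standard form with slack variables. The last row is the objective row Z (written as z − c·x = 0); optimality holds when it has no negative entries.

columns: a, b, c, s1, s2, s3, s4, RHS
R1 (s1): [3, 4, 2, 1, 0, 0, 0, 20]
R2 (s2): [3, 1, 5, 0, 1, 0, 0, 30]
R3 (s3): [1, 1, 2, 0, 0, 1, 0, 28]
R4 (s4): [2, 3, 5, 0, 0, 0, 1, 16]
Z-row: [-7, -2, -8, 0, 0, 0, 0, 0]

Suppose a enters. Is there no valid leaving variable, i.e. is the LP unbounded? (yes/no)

no

Column a has positive entries in row(s) 1, 2, 3, 4, so the ratio test bounds it — not unbounded.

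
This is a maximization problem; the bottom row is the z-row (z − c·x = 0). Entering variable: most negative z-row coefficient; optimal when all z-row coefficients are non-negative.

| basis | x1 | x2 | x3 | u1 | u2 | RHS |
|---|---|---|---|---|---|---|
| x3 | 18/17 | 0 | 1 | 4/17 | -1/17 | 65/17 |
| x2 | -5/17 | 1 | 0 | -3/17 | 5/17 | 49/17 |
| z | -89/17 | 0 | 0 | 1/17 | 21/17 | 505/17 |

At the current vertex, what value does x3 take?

x3 is basic (row 1); its value is the RHS of that row, 65/17.

65/17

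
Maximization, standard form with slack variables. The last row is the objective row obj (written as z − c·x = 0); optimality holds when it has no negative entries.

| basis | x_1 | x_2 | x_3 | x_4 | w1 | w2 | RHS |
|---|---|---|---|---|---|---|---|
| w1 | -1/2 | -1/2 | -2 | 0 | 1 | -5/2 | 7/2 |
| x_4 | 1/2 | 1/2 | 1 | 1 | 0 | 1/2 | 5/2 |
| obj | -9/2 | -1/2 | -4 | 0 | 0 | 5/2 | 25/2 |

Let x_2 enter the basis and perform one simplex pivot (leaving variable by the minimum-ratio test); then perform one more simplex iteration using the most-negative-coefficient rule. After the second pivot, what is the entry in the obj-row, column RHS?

Ratio test on column x_2 — row 1: entry -1/2 ≤ 0; row 2: (5/2)/(1/2) = 5. Minimum is 5 at row 2 (x_4 leaves); pivot element 1/2.
Divide row 2 by 1/2; eliminate column x_2 from the other rows.
Second iteration: most negative obj-row entry is -4 in column x_1, so x_1 enters.
Ratio test on column x_1 — row 1: entry 0 ≤ 0; row 2: 5/1 = 5. Minimum is 5 at row 2 (x_2 leaves); pivot element 1.
Divide row 2 by 1; eliminate column x_1 from the other rows.
After both pivots, the entry at the obj-row, column RHS is 35.

35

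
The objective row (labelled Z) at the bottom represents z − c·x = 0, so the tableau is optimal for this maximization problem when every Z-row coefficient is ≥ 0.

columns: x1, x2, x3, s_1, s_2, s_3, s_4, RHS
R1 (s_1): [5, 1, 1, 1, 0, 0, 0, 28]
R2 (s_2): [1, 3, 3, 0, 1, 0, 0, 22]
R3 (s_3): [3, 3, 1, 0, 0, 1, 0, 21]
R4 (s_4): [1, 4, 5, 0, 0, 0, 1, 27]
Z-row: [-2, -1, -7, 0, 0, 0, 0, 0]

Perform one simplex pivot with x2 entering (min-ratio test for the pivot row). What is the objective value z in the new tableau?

Ratio test on column x2 — row 1: 28/1 = 28; row 2: 22/3 = 22/3; row 3: 21/3 = 7; row 4: 27/4 = 27/4. Minimum is 27/4 at row 4 (s_4 leaves); pivot element 4.
Pivot on row 4; the Z-row RHS becomes 0 − (-1)·(27/4) = 27/4.

27/4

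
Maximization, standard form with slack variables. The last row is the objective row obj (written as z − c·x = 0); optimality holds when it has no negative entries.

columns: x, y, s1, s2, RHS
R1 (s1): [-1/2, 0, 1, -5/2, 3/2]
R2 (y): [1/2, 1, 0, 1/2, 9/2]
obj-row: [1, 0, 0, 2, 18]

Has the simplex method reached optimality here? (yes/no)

yes

Every obj-row coefficient is ≥ 0, so the tableau is optimal.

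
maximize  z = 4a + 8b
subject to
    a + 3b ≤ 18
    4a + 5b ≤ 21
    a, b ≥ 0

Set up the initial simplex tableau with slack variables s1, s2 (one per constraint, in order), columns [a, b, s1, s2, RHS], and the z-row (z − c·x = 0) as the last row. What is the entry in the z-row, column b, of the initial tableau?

-8

The z-row carries the negated objective coefficients: the b entry is -8.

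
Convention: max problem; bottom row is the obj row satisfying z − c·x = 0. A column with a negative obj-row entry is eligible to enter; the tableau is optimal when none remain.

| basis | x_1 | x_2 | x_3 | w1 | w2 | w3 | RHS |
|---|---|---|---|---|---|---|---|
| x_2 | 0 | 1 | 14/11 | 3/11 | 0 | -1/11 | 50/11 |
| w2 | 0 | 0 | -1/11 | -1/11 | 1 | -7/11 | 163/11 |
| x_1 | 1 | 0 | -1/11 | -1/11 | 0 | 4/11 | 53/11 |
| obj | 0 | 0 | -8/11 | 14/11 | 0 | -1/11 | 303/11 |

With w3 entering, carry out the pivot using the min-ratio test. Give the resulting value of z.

Ratio test on column w3 — row 1: entry -1/11 ≤ 0; row 2: entry -7/11 ≤ 0; row 3: (53/11)/(4/11) = 53/4. Minimum is 53/4 at row 3 (x_1 leaves); pivot element 4/11.
Pivot on row 3; the obj-row RHS becomes 303/11 − (-1/11)·(53/4) = 115/4.

115/4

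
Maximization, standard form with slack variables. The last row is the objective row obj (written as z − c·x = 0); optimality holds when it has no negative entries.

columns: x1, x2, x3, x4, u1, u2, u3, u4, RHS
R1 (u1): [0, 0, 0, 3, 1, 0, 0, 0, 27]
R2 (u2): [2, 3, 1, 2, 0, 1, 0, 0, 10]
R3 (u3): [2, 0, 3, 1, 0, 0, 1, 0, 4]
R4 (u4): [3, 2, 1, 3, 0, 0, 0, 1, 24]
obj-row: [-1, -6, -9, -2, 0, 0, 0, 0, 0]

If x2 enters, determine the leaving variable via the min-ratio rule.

u2

Column x2 entries and ratios — u1: 0 ≤ 0, skip; u2: 10/3 = 10/3; u3: 0 ≤ 0, skip; u4: 24/2 = 12.
Smallest ratio is 10/3 in the row of u2, so u2 leaves.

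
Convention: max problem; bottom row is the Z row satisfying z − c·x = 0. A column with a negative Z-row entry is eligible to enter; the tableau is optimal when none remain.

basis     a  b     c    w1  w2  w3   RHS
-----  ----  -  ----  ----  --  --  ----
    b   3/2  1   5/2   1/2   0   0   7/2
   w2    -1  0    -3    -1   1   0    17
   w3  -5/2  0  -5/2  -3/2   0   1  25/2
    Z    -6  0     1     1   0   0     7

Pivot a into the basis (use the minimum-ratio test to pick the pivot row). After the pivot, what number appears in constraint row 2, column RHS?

Ratio test on column a — row 1: (7/2)/(3/2) = 7/3; row 2: entry -1 ≤ 0; row 3: entry -5/2 ≤ 0. Minimum is 7/3 at row 1 (b leaves); pivot element 3/2.
Divide row 1 by 3/2; eliminate column a from the other rows.
Row 2 update in column RHS: 17 − (-1)·(7/3) = 58/3.

58/3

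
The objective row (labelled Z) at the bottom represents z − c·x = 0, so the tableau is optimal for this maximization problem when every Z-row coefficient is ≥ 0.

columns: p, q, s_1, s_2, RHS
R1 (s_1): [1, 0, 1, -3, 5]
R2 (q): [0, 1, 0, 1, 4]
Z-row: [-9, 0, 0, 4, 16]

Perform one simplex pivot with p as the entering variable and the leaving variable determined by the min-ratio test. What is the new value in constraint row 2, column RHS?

4

Ratio test on column p — row 1: 5/1 = 5; row 2: entry 0 ≤ 0. Minimum is 5 at row 1 (s_1 leaves); pivot element 1.
Divide row 1 by 1; eliminate column p from the other rows.
Row 2 update in column RHS: 4 − 0·5 = 4.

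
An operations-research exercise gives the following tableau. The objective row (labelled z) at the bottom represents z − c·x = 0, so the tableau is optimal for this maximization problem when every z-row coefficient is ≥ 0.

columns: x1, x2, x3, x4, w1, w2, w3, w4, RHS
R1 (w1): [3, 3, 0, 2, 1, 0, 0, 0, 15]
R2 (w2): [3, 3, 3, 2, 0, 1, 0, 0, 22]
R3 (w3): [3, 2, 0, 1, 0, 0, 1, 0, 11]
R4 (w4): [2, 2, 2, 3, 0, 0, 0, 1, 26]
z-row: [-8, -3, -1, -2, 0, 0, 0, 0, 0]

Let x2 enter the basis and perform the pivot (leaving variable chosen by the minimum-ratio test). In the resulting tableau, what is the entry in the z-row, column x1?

-5

Ratio test on column x2 — row 1: 15/3 = 5; row 2: 22/3 = 22/3; row 3: 11/2 = 11/2; row 4: 26/2 = 13. Minimum is 5 at row 1 (w1 leaves); pivot element 3.
Divide row 1 by 3; eliminate column x2 from the other rows.
z-row update in column x1: -8 − (-3)·1 = -5.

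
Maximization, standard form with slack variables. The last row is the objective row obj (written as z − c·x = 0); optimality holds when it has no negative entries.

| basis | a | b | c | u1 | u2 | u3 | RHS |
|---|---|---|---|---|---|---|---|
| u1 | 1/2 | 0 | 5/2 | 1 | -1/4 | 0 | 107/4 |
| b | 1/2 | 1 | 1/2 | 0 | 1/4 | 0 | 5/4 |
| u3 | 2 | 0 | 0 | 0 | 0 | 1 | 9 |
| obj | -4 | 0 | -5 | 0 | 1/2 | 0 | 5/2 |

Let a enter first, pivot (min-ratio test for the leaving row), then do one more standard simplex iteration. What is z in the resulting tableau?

Ratio test on column a — row 1: (107/4)/(1/2) = 107/2; row 2: (5/4)/(1/2) = 5/2; row 3: 9/2 = 9/2. Minimum is 5/2 at row 2 (b leaves); pivot element 1/2.
Pivot on row 2; the obj-row RHS becomes 5/2 − (-4)·(5/2) = 25/2.
Next entering variable (most negative obj-row entry -1): c.
Ratio test on column c — row 1: (51/2)/2 = 51/4; row 2: (5/2)/1 = 5/2; row 3: entry -2 ≤ 0. Minimum is 5/2 at row 2 (a leaves); pivot element 1.
After the second pivot the obj-row RHS is 25/2 − (-1)·(5/2) = 15.

15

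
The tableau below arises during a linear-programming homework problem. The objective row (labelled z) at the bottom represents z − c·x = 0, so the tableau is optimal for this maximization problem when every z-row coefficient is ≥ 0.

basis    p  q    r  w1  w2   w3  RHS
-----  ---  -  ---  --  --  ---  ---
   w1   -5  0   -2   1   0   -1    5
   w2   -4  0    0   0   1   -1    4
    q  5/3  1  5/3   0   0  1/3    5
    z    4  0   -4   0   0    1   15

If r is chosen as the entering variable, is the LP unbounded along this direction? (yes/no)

Column r has positive entries in row(s) 3, so the ratio test bounds it — not unbounded.

no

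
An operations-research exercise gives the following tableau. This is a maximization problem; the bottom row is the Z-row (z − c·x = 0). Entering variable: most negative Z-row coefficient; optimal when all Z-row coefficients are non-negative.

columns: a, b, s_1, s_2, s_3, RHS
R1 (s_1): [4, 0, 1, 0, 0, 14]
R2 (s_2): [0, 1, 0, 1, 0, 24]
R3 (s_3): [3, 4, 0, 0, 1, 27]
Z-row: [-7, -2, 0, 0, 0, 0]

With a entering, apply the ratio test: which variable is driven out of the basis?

s_1

Column a entries and ratios — s_1: 14/4 = 7/2; s_2: 0 ≤ 0, skip; s_3: 27/3 = 9.
Smallest ratio is 7/2 in the row of s_1, so s_1 leaves.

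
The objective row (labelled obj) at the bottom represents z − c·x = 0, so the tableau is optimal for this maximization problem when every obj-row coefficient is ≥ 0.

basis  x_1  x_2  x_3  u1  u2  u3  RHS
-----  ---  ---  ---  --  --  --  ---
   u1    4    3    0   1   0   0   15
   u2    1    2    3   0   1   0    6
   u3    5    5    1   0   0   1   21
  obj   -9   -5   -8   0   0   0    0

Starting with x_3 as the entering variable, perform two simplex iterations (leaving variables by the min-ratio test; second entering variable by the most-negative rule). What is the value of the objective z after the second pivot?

159/4

Ratio test on column x_3 — row 1: entry 0 ≤ 0; row 2: 6/3 = 2; row 3: 21/1 = 21. Minimum is 2 at row 2 (u2 leaves); pivot element 3.
Pivot on row 2; the obj-row RHS becomes 0 − (-8)·2 = 16.
Next entering variable (most negative obj-row entry -19/3): x_1.
Ratio test on column x_1 — row 1: 15/4 = 15/4; row 2: 2/(1/3) = 6; row 3: 19/(14/3) = 57/14. Minimum is 15/4 at row 1 (u1 leaves); pivot element 4.
After the second pivot the obj-row RHS is 16 − (-19/3)·(15/4) = 159/4.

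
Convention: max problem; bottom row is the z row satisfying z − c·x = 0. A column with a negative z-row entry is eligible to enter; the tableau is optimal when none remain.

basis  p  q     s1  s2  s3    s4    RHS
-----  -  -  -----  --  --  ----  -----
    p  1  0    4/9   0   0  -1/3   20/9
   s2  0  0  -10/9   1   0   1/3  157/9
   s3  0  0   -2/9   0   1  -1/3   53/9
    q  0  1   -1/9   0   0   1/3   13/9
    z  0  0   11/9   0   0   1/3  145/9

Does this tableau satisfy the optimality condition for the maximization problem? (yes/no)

Every z-row coefficient is ≥ 0, so the tableau is optimal.

yes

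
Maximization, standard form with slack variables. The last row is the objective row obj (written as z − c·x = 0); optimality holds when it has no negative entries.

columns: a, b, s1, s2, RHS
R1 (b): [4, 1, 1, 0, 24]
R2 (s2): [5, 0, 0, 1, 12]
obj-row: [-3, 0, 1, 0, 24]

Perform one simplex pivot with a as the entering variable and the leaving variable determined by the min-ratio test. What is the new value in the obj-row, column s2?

3/5

Ratio test on column a — row 1: 24/4 = 6; row 2: 12/5 = 12/5. Minimum is 12/5 at row 2 (s2 leaves); pivot element 5.
Divide row 2 by 5; eliminate column a from the other rows.
obj-row update in column s2: 0 − (-3)·(1/5) = 3/5.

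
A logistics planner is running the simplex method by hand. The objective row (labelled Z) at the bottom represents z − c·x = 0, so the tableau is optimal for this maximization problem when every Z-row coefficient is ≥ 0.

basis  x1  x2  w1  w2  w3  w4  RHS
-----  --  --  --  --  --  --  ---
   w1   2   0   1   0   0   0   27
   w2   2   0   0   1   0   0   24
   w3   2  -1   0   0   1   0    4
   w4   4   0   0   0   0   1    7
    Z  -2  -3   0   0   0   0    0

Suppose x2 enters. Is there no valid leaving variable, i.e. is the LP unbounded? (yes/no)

Every constraint-row entry in column x2 is ≤ 0, so increasing x2 is unbounded.

yes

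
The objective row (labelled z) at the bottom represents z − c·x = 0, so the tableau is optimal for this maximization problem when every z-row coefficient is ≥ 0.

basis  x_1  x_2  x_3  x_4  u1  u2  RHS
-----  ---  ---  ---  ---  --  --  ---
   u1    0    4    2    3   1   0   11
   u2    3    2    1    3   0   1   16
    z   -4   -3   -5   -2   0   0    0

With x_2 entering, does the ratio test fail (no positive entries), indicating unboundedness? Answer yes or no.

no

Column x_2 has positive entries in row(s) 1, 2, so the ratio test bounds it — not unbounded.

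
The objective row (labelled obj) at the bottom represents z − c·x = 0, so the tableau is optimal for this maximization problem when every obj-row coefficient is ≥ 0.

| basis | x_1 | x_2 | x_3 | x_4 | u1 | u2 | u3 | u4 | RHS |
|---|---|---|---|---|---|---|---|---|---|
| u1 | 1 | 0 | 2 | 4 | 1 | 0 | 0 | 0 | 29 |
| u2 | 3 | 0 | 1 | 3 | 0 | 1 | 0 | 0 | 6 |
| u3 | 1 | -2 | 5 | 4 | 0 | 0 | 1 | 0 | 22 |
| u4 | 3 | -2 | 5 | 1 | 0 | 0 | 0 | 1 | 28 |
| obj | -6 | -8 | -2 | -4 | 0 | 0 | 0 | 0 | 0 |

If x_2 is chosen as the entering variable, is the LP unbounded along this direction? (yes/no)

yes

Every constraint-row entry in column x_2 is ≤ 0, so increasing x_2 is unbounded.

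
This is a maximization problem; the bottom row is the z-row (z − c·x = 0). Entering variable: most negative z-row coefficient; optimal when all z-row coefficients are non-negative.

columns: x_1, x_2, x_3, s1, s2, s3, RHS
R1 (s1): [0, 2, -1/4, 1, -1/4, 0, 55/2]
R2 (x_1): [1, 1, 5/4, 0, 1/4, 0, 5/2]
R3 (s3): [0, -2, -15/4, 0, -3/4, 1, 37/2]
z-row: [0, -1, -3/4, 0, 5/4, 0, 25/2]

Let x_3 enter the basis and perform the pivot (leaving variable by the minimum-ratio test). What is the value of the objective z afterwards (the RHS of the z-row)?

Ratio test on column x_3 — row 1: entry -1/4 ≤ 0; row 2: (5/2)/(5/4) = 2; row 3: entry -15/4 ≤ 0. Minimum is 2 at row 2 (x_1 leaves); pivot element 5/4.
Pivot on row 2; the z-row RHS becomes 25/2 − (-3/4)·2 = 14.

14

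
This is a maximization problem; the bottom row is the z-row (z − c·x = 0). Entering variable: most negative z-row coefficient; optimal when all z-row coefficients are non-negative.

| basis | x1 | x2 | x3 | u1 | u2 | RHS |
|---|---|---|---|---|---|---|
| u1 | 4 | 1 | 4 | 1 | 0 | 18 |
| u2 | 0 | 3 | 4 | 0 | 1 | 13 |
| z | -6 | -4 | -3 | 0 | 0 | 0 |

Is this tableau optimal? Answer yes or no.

The z-row has a negative entry -6 in column x1, so it is not optimal.

no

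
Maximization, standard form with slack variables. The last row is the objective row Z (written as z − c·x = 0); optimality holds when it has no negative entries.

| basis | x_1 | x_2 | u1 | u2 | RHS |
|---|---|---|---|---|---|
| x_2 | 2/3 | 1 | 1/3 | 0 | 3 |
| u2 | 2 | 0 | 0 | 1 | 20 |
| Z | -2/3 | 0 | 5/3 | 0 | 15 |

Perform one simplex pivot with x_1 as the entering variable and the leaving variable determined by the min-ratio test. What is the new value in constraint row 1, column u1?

1/2

Ratio test on column x_1 — row 1: 3/(2/3) = 9/2; row 2: 20/2 = 10. Minimum is 9/2 at row 1 (x_2 leaves); pivot element 2/3.
Divide row 1 by 2/3; eliminate column x_1 from the other rows.
In the new row 1, the u1 entry is the old entry divided by the pivot: (1/3)/(2/3) = 1/2.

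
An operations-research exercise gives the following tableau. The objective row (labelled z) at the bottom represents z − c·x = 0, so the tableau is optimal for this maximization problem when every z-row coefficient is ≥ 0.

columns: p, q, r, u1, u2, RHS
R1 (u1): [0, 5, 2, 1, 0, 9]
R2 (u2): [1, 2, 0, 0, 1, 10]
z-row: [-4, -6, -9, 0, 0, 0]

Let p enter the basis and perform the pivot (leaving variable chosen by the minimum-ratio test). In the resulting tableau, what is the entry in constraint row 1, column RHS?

9

Ratio test on column p — row 1: entry 0 ≤ 0; row 2: 10/1 = 10. Minimum is 10 at row 2 (u2 leaves); pivot element 1.
Divide row 2 by 1; eliminate column p from the other rows.
Row 1 update in column RHS: 9 − 0·10 = 9.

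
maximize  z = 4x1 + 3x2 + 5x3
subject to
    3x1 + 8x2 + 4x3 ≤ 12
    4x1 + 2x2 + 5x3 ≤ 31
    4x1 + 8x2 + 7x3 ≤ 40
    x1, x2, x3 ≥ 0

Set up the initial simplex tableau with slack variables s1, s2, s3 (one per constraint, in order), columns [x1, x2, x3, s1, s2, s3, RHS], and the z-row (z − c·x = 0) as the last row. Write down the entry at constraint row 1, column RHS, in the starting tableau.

The RHS of constraint 1 is b_1 = 12.

12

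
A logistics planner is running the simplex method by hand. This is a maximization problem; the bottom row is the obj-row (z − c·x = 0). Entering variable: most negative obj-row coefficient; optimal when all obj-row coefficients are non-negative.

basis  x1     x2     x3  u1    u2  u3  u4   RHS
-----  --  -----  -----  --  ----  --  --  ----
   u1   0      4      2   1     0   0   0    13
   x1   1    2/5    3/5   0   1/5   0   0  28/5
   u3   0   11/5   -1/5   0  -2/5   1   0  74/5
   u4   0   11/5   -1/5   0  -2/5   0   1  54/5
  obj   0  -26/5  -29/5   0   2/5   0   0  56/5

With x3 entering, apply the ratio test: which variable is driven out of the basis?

Column x3 entries and ratios — u1: 13/2 = 13/2; x1: (28/5)/(3/5) = 28/3; u3: -1/5 ≤ 0, skip; u4: -1/5 ≤ 0, skip.
Smallest ratio is 13/2 in the row of u1, so u1 leaves.

u1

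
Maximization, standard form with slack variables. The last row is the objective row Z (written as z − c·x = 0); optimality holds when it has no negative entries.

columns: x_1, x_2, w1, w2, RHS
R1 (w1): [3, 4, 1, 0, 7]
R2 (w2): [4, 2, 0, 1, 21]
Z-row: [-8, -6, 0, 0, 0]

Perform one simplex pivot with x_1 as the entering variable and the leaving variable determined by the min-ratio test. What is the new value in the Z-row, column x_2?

14/3

Ratio test on column x_1 — row 1: 7/3 = 7/3; row 2: 21/4 = 21/4. Minimum is 7/3 at row 1 (w1 leaves); pivot element 3.
Divide row 1 by 3; eliminate column x_1 from the other rows.
Z-row update in column x_2: -6 − (-8)·(4/3) = 14/3.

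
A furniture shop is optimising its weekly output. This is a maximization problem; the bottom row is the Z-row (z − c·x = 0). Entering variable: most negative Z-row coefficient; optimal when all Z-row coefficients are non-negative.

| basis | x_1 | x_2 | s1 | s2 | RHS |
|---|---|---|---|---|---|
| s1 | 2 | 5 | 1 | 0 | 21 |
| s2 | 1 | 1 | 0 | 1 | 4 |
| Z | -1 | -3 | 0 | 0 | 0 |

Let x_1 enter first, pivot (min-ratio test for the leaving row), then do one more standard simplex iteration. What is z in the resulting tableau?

Ratio test on column x_1 — row 1: 21/2 = 21/2; row 2: 4/1 = 4. Minimum is 4 at row 2 (s2 leaves); pivot element 1.
Pivot on row 2; the Z-row RHS becomes 0 − (-1)·4 = 4.
Next entering variable (most negative Z-row entry -2): x_2.
Ratio test on column x_2 — row 1: 13/3 = 13/3; row 2: 4/1 = 4. Minimum is 4 at row 2 (x_1 leaves); pivot element 1.
After the second pivot the Z-row RHS is 4 − (-2)·4 = 12.

12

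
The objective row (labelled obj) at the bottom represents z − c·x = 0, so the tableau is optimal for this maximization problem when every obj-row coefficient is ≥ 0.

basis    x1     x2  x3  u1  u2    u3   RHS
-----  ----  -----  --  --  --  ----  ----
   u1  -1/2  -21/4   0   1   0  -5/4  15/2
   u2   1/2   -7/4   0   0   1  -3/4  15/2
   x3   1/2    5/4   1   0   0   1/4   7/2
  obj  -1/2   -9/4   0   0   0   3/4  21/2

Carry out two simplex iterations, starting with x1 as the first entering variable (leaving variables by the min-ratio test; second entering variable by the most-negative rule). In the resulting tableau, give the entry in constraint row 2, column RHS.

62/5

Ratio test on column x1 — row 1: entry -1/2 ≤ 0; row 2: (15/2)/(1/2) = 15; row 3: (7/2)/(1/2) = 7. Minimum is 7 at row 3 (x3 leaves); pivot element 1/2.
Divide row 3 by 1/2; eliminate column x1 from the other rows.
Second iteration: most negative obj-row entry is -1 in column x2, so x2 enters.
Ratio test on column x2 — row 1: entry -4 ≤ 0; row 2: entry -3 ≤ 0; row 3: 7/(5/2) = 14/5. Minimum is 14/5 at row 3 (x1 leaves); pivot element 5/2.
Divide row 3 by 5/2; eliminate column x2 from the other rows.
After both pivots, the entry at constraint row 2, column RHS is 62/5.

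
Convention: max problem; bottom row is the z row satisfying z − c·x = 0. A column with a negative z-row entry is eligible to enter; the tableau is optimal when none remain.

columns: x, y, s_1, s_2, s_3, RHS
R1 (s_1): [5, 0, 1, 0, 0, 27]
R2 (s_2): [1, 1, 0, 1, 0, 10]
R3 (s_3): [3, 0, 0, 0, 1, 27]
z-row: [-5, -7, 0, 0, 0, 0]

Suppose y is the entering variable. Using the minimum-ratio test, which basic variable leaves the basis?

s_2

Column y entries and ratios — s_1: 0 ≤ 0, skip; s_2: 10/1 = 10; s_3: 0 ≤ 0, skip.
Smallest ratio is 10 in the row of s_2, so s_2 leaves.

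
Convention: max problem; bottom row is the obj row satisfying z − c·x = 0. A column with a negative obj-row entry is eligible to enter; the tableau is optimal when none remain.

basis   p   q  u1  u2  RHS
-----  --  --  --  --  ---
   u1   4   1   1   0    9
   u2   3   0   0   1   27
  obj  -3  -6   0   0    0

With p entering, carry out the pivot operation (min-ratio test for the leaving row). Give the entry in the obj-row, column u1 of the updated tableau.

Ratio test on column p — row 1: 9/4 = 9/4; row 2: 27/3 = 9. Minimum is 9/4 at row 1 (u1 leaves); pivot element 4.
Divide row 1 by 4; eliminate column p from the other rows.
obj-row update in column u1: 0 − (-3)·(1/4) = 3/4.

3/4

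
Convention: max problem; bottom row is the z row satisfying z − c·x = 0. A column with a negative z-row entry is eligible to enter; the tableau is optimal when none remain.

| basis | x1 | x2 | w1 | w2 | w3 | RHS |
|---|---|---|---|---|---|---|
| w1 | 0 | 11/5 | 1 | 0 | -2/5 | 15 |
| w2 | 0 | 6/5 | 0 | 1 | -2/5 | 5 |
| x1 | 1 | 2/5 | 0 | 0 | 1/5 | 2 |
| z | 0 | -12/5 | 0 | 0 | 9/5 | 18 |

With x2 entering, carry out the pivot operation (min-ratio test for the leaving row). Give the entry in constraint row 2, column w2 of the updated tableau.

Ratio test on column x2 — row 1: 15/(11/5) = 75/11; row 2: 5/(6/5) = 25/6; row 3: 2/(2/5) = 5. Minimum is 25/6 at row 2 (w2 leaves); pivot element 6/5.
Divide row 2 by 6/5; eliminate column x2 from the other rows.
In the new row 2, the w2 entry is the old entry divided by the pivot: 1/(6/5) = 5/6.

5/6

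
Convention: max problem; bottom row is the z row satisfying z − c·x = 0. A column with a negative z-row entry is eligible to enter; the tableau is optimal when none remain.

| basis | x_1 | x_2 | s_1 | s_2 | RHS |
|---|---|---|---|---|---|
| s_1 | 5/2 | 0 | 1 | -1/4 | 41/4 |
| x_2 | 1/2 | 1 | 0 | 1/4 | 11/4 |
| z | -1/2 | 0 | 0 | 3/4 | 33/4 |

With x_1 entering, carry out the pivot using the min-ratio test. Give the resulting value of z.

103/10

Ratio test on column x_1 — row 1: (41/4)/(5/2) = 41/10; row 2: (11/4)/(1/2) = 11/2. Minimum is 41/10 at row 1 (s_1 leaves); pivot element 5/2.
Pivot on row 1; the z-row RHS becomes 33/4 − (-1/2)·(41/10) = 103/10.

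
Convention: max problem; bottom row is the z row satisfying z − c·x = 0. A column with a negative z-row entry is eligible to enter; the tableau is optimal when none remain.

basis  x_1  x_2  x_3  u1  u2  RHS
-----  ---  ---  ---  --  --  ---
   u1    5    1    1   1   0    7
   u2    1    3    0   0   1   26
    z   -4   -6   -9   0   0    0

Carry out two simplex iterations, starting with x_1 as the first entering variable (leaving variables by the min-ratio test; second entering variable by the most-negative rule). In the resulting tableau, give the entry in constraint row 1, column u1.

1

Ratio test on column x_1 — row 1: 7/5 = 7/5; row 2: 26/1 = 26. Minimum is 7/5 at row 1 (u1 leaves); pivot element 5.
Divide row 1 by 5; eliminate column x_1 from the other rows.
Second iteration: most negative z-row entry is -41/5 in column x_3, so x_3 enters.
Ratio test on column x_3 — row 1: (7/5)/(1/5) = 7; row 2: entry -1/5 ≤ 0. Minimum is 7 at row 1 (x_1 leaves); pivot element 1/5.
Divide row 1 by 1/5; eliminate column x_3 from the other rows.
After both pivots, the entry at constraint row 1, column u1 is 1.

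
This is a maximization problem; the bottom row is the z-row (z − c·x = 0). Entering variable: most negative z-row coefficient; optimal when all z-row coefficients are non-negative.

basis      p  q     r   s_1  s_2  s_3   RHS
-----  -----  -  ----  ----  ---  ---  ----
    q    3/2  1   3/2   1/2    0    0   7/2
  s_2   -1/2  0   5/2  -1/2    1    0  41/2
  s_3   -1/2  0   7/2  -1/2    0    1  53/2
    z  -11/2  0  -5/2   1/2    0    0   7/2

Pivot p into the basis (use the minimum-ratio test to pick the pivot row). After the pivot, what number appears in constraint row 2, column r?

3

Ratio test on column p — row 1: (7/2)/(3/2) = 7/3; row 2: entry -1/2 ≤ 0; row 3: entry -1/2 ≤ 0. Minimum is 7/3 at row 1 (q leaves); pivot element 3/2.
Divide row 1 by 3/2; eliminate column p from the other rows.
Row 2 update in column r: 5/2 − (-1/2)·1 = 3.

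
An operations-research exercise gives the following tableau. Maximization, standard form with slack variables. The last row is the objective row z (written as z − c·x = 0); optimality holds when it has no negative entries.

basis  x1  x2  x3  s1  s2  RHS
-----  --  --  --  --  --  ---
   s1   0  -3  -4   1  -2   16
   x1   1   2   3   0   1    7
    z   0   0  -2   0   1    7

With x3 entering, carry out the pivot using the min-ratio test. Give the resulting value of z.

Ratio test on column x3 — row 1: entry -4 ≤ 0; row 2: 7/3 = 7/3. Minimum is 7/3 at row 2 (x1 leaves); pivot element 3.
Pivot on row 2; the z-row RHS becomes 7 − (-2)·(7/3) = 35/3.

35/3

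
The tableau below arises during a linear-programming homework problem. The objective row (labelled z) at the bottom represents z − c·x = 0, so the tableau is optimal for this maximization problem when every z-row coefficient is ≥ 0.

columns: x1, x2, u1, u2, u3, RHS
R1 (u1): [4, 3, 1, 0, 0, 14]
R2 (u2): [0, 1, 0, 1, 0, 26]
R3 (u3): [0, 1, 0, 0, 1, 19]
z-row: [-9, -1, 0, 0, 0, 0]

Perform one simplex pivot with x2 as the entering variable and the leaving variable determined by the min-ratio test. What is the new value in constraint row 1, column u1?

Ratio test on column x2 — row 1: 14/3 = 14/3; row 2: 26/1 = 26; row 3: 19/1 = 19. Minimum is 14/3 at row 1 (u1 leaves); pivot element 3.
Divide row 1 by 3; eliminate column x2 from the other rows.
In the new row 1, the u1 entry is the old entry divided by the pivot: 1/3 = 1/3.

1/3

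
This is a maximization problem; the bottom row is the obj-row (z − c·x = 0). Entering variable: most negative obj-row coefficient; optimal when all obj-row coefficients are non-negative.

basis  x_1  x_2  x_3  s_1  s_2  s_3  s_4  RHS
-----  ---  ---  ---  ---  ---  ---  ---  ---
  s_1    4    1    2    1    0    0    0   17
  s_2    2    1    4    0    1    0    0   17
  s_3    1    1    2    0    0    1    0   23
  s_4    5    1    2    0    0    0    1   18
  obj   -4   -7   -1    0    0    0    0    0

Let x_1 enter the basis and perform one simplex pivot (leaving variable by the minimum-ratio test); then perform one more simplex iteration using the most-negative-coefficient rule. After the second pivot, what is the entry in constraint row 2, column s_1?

-3

Ratio test on column x_1 — row 1: 17/4 = 17/4; row 2: 17/2 = 17/2; row 3: 23/1 = 23; row 4: 18/5 = 18/5. Minimum is 18/5 at row 4 (s_4 leaves); pivot element 5.
Divide row 4 by 5; eliminate column x_1 from the other rows.
Second iteration: most negative obj-row entry is -31/5 in column x_2, so x_2 enters.
Ratio test on column x_2 — row 1: (13/5)/(1/5) = 13; row 2: (49/5)/(3/5) = 49/3; row 3: (97/5)/(4/5) = 97/4; row 4: (18/5)/(1/5) = 18. Minimum is 13 at row 1 (s_1 leaves); pivot element 1/5.
Divide row 1 by 1/5; eliminate column x_2 from the other rows.
After both pivots, the entry at constraint row 2, column s_1 is -3.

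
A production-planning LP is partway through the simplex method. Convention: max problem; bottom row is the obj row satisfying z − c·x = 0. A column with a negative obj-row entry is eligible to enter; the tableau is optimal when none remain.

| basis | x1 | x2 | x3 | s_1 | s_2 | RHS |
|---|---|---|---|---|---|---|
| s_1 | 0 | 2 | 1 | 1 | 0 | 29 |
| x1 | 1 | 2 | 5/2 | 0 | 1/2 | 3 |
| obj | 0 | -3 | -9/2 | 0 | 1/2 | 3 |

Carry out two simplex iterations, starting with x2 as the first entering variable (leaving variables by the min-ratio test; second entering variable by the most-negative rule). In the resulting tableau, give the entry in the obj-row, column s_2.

Ratio test on column x2 — row 1: 29/2 = 29/2; row 2: 3/2 = 3/2. Minimum is 3/2 at row 2 (x1 leaves); pivot element 2.
Divide row 2 by 2; eliminate column x2 from the other rows.
Second iteration: most negative obj-row entry is -3/4 in column x3, so x3 enters.
Ratio test on column x3 — row 1: entry -3/2 ≤ 0; row 2: (3/2)/(5/4) = 6/5. Minimum is 6/5 at row 2 (x2 leaves); pivot element 5/4.
Divide row 2 by 5/4; eliminate column x3 from the other rows.
After both pivots, the entry at the obj-row, column s_2 is 7/5.

7/5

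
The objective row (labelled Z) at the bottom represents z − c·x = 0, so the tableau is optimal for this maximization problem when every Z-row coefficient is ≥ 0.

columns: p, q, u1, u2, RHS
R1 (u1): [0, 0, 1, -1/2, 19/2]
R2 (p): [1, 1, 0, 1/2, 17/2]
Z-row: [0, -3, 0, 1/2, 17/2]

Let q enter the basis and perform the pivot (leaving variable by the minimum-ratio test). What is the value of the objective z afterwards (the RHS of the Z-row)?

34

Ratio test on column q — row 1: entry 0 ≤ 0; row 2: (17/2)/1 = 17/2. Minimum is 17/2 at row 2 (p leaves); pivot element 1.
Pivot on row 2; the Z-row RHS becomes 17/2 − (-3)·(17/2) = 34.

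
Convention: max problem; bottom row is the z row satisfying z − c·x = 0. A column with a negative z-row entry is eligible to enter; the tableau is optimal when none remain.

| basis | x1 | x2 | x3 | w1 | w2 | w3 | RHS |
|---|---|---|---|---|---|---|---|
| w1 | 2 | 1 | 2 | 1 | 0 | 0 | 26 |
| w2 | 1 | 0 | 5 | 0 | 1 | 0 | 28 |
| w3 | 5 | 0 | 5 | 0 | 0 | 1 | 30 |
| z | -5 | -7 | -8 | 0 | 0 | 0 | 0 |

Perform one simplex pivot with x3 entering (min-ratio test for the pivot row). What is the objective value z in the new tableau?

Ratio test on column x3 — row 1: 26/2 = 13; row 2: 28/5 = 28/5; row 3: 30/5 = 6. Minimum is 28/5 at row 2 (w2 leaves); pivot element 5.
Pivot on row 2; the z-row RHS becomes 0 − (-8)·(28/5) = 224/5.

224/5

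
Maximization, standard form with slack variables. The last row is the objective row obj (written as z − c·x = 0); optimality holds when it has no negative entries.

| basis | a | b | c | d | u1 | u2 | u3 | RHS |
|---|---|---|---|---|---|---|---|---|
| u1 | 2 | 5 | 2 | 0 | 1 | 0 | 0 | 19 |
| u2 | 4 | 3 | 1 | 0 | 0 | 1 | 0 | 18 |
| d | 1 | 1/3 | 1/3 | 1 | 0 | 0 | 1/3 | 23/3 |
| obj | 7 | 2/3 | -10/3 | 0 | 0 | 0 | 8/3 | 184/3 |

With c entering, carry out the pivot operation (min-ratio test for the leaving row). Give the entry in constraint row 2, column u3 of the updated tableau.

0

Ratio test on column c — row 1: 19/2 = 19/2; row 2: 18/1 = 18; row 3: (23/3)/(1/3) = 23. Minimum is 19/2 at row 1 (u1 leaves); pivot element 2.
Divide row 1 by 2; eliminate column c from the other rows.
Row 2 update in column u3: 0 − 1·0 = 0.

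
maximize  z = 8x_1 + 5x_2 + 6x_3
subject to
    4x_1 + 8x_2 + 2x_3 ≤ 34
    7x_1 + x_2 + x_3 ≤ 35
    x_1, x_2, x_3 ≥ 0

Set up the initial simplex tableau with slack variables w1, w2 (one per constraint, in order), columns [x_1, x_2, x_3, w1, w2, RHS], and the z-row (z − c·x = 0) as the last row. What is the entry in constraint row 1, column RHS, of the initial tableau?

34

The RHS of constraint 1 is b_1 = 34.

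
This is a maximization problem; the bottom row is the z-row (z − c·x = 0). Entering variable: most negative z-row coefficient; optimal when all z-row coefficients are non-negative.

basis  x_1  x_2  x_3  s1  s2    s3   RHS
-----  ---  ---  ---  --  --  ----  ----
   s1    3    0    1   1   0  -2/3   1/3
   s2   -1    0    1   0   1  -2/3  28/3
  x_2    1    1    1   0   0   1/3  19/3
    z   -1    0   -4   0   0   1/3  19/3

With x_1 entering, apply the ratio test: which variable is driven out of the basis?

Column x_1 entries and ratios — s1: (1/3)/3 = 1/9; s2: -1 ≤ 0, skip; x_2: (19/3)/1 = 19/3.
Smallest ratio is 1/9 in the row of s1, so s1 leaves.

s1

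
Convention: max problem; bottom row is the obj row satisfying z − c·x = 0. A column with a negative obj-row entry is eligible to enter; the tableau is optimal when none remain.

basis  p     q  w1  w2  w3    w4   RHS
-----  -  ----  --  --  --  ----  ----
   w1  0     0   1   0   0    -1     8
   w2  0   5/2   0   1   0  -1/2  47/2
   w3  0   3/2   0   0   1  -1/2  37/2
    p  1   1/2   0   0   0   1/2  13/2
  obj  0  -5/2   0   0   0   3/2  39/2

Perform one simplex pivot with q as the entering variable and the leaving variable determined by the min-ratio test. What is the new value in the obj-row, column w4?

Ratio test on column q — row 1: entry 0 ≤ 0; row 2: (47/2)/(5/2) = 47/5; row 3: (37/2)/(3/2) = 37/3; row 4: (13/2)/(1/2) = 13. Minimum is 47/5 at row 2 (w2 leaves); pivot element 5/2.
Divide row 2 by 5/2; eliminate column q from the other rows.
obj-row update in column w4: 3/2 − (-5/2)·(-1/5) = 1.

1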